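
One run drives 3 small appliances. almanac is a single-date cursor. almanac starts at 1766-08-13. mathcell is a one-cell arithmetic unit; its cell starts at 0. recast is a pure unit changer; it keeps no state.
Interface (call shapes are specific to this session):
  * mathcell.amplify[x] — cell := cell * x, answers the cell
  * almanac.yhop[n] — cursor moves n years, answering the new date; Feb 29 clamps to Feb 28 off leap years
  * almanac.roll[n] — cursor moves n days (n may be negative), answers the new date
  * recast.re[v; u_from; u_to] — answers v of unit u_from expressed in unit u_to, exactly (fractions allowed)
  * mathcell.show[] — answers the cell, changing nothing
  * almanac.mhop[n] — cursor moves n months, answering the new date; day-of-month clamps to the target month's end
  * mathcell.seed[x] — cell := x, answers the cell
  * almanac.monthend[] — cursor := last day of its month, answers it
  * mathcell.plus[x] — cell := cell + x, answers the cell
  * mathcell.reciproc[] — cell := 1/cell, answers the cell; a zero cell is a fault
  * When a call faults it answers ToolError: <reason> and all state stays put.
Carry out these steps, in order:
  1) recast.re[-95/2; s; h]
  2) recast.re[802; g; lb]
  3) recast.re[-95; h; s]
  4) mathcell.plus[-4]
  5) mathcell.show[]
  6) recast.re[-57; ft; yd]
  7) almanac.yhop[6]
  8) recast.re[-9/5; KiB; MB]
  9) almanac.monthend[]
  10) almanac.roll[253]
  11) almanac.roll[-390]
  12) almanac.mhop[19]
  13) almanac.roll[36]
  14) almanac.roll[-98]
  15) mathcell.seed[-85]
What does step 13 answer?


→ re(v=-95/2, u_from=s, u_to=h)
← -19/1440
→ re(v=802, u_from=g, u_to=lb)
← 80200000/45359237
→ re(v=-95, u_from=h, u_to=s)
← -342000
→ plus(x=-4)
← -4
→ show()
← -4
→ re(v=-57, u_from=ft, u_to=yd)
← -19
→ yhop(n=6)
← 1772-08-13
→ re(v=-9/5, u_from=KiB, u_to=MB)
← -144/78125
→ monthend()
← 1772-08-31
→ roll(n=253)
← 1773-05-11
→ roll(n=-390)
← 1772-04-16
→ mhop(n=19)
← 1773-11-16
→ roll(n=36)
← 1773-12-22
→ roll(n=-98)
← 1773-09-15
→ seed(x=-85)
← -85

Answer: 1773-12-22


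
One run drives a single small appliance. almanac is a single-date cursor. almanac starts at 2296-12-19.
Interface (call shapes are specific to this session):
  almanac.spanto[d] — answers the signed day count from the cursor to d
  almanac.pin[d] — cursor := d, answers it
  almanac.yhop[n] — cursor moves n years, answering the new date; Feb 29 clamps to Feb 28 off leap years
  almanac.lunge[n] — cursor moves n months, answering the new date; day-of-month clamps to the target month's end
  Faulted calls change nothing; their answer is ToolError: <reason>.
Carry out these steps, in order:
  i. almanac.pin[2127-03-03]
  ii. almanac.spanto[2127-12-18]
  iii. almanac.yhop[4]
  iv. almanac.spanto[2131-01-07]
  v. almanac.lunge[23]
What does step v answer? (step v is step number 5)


Answer: 2133-02-03

Derivation:
Do: pin[d→2127-03-03]
See: 2127-03-03
Do: spanto[d→2127-12-18]
See: 290
Do: yhop[n→4]
See: 2131-03-03
Do: spanto[d→2131-01-07]
See: -55
Do: lunge[n→23]
See: 2133-02-03


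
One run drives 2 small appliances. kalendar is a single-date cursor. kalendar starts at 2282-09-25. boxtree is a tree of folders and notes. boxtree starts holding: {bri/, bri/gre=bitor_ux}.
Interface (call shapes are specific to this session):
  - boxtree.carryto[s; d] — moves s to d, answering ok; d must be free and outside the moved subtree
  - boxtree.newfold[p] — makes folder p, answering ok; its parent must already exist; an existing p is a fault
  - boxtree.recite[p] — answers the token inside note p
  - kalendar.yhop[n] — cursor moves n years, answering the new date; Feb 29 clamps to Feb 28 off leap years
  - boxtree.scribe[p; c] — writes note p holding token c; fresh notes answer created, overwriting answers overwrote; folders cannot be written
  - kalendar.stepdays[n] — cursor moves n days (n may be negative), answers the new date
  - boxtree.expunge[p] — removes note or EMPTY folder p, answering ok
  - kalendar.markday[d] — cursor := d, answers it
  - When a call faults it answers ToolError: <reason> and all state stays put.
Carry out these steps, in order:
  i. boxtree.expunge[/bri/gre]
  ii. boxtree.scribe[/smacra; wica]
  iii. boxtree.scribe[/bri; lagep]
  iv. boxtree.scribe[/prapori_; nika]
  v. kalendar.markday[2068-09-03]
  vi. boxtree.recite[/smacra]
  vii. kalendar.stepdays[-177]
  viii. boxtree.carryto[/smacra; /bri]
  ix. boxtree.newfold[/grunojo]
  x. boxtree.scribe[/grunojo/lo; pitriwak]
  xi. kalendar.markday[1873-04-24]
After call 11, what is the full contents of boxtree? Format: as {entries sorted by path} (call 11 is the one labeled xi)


Then expunge passing /bri/gre, — result: ok.
Calling scribe passing /smacra, wica, giving created.
Calling scribe passing /bri, lagep, and get ToolError: is a directory.
I run scribe passing /prapori_, nika, and observe created.
Invoking markday passing 2068-09-03, → 2068-09-03.
I call recite passing /smacra, → wica.
Invoking stepdays passing -177, and see 2068-03-10.
I run carryto passing /smacra, /bri, yielding ToolError: exists.
Then newfold passing /grunojo, → ok.
I run scribe passing /grunojo/lo, pitriwak, and observe created.
Calling markday passing 1873-04-24, which returns 1873-04-24.

Answer: {bri/, grunojo/, grunojo/lo=pitriwak, prapori_=nika, smacra=wica}


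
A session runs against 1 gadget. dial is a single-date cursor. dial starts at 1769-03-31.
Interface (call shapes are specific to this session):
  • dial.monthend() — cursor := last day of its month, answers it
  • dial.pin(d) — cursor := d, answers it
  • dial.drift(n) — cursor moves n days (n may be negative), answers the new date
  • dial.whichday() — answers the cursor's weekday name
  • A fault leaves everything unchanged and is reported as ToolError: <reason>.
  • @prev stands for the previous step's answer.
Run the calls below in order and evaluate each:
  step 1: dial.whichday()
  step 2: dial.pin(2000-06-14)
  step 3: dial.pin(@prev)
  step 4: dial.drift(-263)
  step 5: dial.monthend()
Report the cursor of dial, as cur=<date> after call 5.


>>> dial.whichday
= Friday
>>> dial.pin d='2000-06-14'
= 2000-06-14
>>> dial.pin d='@prev'
= 2000-06-14
>>> dial.drift n='-263'
= 1999-09-25
>>> dial.monthend
= 1999-09-30

Answer: cur=1999-09-30


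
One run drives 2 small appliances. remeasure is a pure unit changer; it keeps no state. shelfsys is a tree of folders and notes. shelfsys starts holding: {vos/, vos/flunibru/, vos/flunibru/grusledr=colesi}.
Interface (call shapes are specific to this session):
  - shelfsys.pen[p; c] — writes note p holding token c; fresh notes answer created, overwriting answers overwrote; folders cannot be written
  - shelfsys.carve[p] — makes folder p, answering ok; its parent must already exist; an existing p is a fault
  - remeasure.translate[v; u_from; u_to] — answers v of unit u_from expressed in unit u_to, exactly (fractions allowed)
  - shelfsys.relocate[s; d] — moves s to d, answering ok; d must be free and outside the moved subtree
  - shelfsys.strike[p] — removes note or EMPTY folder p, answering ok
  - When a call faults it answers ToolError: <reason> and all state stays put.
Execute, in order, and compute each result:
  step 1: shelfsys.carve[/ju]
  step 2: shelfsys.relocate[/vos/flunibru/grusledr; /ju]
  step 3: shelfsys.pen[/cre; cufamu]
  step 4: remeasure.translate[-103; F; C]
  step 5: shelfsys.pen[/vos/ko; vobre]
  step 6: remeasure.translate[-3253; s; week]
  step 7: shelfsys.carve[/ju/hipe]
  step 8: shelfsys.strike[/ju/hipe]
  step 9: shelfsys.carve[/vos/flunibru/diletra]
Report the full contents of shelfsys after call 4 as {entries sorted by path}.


$ shelfsys.carve p='/ju'
  ok
$ shelfsys.relocate s='/vos/flunibru/grusledr' d='/ju'
  ToolError: exists
$ shelfsys.pen p='/cre' c='cufamu'
  created
$ remeasure.translate v='-103' u_from='F' u_to='C'
  -75
$ shelfsys.pen p='/vos/ko' c='vobre'
  created
$ remeasure.translate v='-3253' u_from='s' u_to='week'
  -3253/604800
$ shelfsys.carve p='/ju/hipe'
  ok
$ shelfsys.strike p='/ju/hipe'
  ok
$ shelfsys.carve p='/vos/flunibru/diletra'
  ok

Answer: {cre=cufamu, ju/, vos/, vos/flunibru/, vos/flunibru/grusledr=colesi}


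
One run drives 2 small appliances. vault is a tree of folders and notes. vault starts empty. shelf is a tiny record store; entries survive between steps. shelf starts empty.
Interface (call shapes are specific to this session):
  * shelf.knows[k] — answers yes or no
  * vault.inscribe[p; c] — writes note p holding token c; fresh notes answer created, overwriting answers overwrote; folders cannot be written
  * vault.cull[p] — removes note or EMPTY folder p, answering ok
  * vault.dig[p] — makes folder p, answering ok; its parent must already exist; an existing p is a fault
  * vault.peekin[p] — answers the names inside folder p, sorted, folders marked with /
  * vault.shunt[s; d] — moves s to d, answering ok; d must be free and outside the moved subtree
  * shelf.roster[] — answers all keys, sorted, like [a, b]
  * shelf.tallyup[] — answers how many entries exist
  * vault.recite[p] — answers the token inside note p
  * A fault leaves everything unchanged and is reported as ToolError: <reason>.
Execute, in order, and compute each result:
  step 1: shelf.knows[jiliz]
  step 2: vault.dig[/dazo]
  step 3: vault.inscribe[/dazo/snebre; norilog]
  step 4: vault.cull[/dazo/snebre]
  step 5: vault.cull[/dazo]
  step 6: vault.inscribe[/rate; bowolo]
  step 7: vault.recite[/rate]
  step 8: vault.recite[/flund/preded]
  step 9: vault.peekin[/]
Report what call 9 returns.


·→ shelf.knows(k: jiliz)
·← no
·→ vault.dig(p: /dazo)
·← ok
·→ vault.inscribe(p: /dazo/snebre, c: norilog)
·← created
·→ vault.cull(p: /dazo/snebre)
·← ok
·→ vault.cull(p: /dazo)
·← ok
·→ vault.inscribe(p: /rate, c: bowolo)
·← created
·→ vault.recite(p: /rate)
·← bowolo
·→ vault.recite(p: /flund/preded)
·← ToolError: not found
·→ vault.peekin(p: /)
·← [rate]

Answer: [rate]


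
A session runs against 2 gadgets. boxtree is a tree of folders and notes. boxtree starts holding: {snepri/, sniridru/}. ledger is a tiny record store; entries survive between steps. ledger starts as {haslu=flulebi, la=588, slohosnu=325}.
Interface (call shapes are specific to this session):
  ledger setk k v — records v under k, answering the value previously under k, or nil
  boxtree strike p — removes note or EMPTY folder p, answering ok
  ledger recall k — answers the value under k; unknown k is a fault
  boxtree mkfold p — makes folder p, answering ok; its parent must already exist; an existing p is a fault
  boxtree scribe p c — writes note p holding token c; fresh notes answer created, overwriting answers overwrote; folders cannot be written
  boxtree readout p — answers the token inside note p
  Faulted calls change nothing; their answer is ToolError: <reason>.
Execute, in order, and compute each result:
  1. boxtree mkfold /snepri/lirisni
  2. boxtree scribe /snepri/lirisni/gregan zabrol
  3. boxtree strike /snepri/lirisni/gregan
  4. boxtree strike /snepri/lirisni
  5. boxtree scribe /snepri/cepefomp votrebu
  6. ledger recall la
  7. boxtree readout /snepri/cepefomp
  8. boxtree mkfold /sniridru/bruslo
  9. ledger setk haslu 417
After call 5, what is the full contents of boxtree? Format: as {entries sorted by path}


Answer: {snepri/, snepri/cepefomp=votrebu, sniridru/}

Derivation:
> boxtree mkfold p→/snepri/lirisni
:: ok
> boxtree scribe p→/snepri/lirisni/gregan c→zabrol
:: created
> boxtree strike p→/snepri/lirisni/gregan
:: ok
> boxtree strike p→/snepri/lirisni
:: ok
> boxtree scribe p→/snepri/cepefomp c→votrebu
:: created
> ledger recall k→la
:: 588
> boxtree readout p→/snepri/cepefomp
:: votrebu
> boxtree mkfold p→/sniridru/bruslo
:: ok
> ledger setk k→haslu v→417
:: flulebi


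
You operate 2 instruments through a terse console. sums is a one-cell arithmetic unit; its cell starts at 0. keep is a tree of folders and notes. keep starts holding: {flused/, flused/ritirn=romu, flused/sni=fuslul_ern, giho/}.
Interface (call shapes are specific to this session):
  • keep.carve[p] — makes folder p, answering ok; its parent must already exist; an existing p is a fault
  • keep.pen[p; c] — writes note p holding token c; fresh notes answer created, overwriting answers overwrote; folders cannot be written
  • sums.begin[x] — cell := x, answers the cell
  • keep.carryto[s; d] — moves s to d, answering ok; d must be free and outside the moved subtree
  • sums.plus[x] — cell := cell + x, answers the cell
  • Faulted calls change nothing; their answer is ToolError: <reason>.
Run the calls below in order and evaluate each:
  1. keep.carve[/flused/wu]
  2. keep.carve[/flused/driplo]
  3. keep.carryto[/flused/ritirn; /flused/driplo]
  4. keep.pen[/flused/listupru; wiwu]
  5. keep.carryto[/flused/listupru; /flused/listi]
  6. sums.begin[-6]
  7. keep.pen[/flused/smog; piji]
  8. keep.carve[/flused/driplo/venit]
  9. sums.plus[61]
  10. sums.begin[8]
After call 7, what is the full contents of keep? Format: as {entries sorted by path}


Do: keep.carve[/flused/wu]
See: ok
Do: keep.carve[/flused/driplo]
See: ok
Do: keep.carryto[/flused/ritirn; /flused/driplo]
See: ToolError: exists
Do: keep.pen[/flused/listupru; wiwu]
See: created
Do: keep.carryto[/flused/listupru; /flused/listi]
See: ok
Do: sums.begin[-6]
See: -6
Do: keep.pen[/flused/smog; piji]
See: created
Do: keep.carve[/flused/driplo/venit]
See: ok
Do: sums.plus[61]
See: 55
Do: sums.begin[8]
See: 8

Answer: {flused/, flused/driplo/, flused/listi=wiwu, flused/ritirn=romu, flused/smog=piji, flused/sni=fuslul_ern, flused/wu/, giho/}


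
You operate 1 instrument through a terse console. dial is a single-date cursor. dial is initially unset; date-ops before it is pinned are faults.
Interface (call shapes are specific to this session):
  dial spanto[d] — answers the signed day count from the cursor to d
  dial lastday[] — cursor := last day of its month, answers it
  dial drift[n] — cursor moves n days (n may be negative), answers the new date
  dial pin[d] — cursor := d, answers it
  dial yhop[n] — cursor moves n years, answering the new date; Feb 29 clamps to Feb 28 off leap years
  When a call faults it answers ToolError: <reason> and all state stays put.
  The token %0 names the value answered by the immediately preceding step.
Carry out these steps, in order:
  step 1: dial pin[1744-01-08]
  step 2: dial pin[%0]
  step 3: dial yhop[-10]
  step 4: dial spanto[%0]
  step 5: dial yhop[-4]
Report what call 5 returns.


-> dial pin(d=1744-01-08)
<- 1744-01-08
-> dial pin(d=%0)
<- 1744-01-08
-> dial yhop(n=-10)
<- 1734-01-08
-> dial spanto(d=%0)
<- 0
-> dial yhop(n=-4)
<- 1730-01-08

Answer: 1730-01-08


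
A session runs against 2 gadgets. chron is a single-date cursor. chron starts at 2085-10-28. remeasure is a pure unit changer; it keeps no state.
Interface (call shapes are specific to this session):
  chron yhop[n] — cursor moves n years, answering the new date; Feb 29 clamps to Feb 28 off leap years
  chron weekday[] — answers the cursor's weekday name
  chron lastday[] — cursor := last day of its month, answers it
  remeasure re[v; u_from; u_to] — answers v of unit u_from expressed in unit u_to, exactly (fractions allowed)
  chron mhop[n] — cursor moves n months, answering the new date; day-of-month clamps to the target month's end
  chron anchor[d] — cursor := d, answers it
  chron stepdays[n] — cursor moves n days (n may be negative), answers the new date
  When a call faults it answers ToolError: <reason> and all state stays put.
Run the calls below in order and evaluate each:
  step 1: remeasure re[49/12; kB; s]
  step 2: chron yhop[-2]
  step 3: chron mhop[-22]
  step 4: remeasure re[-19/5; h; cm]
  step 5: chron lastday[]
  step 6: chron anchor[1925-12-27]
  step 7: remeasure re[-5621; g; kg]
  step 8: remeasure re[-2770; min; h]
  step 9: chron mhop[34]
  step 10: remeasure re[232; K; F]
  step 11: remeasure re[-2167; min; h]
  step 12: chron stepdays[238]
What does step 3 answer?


Answer: 2081-12-28

Derivation:
// 1. remeasure re(v→49/12, u_from→kB, u_to→s) : ToolError: incompatible units
// 2. chron yhop(n→-2) : 2083-10-28
// 3. chron mhop(n→-22) : 2081-12-28
// 4. remeasure re(v→-19/5, u_from→h, u_to→cm) : ToolError: incompatible units
// 5. chron lastday() : 2081-12-31
// 6. chron anchor(d→1925-12-27) : 1925-12-27
// 7. remeasure re(v→-5621, u_from→g, u_to→kg) : -5621/1000
// 8. remeasure re(v→-2770, u_from→min, u_to→h) : -277/6
// 9. chron mhop(n→34) : 1928-10-27
// 10. remeasure re(v→232, u_from→K, u_to→F) : -4207/100
// 11. remeasure re(v→-2167, u_from→min, u_to→h) : -2167/60
// 12. chron stepdays(n→238) : 1929-06-22


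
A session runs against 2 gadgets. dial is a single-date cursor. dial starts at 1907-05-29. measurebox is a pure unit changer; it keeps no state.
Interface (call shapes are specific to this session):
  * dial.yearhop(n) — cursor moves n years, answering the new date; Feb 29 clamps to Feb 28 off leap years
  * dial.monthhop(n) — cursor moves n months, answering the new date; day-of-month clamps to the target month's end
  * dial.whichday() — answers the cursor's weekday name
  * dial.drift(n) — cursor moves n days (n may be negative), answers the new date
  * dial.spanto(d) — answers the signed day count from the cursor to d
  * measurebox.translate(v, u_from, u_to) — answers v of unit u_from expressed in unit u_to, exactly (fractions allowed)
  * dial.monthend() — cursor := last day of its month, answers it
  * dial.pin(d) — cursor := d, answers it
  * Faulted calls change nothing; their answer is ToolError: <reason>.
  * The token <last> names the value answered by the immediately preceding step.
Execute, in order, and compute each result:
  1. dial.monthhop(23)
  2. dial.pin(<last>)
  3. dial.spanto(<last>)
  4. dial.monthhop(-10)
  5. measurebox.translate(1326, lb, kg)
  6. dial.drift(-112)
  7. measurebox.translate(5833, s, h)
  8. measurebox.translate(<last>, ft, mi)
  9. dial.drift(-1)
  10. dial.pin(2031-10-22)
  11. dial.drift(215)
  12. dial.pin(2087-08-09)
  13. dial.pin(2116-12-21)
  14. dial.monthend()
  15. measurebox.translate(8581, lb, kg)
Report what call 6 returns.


Answer: 1908-03-09

Derivation:
I invoke dial.monthhop passing n='23', — result: 1909-04-29.
Using dial.pin passing d='<last>', yielding 1909-04-29.
Invoking dial.spanto passing d='<last>', and get 0.
Next I call dial.monthhop passing n='-10', and see 1908-06-29.
I try measurebox.translate passing v='1326', u_from='lb', u_to='kg', — result: 30073174131/50000000.
I use dial.drift passing n='-112', → 1908-03-09.
I call measurebox.translate passing v='5833', u_from='s', u_to='h', and observe 5833/3600.
I run measurebox.translate passing v='<last>', u_from='ft', u_to='mi', which returns 5833/19008000.
Then dial.drift passing n='-1', and see 1908-03-08.
Now I run dial.pin passing d='2031-10-22', — result: 2031-10-22.
Now I run dial.drift passing n='215', and see 2032-05-24.
I use dial.pin passing d='2087-08-09', giving 2087-08-09.
Next I call dial.pin passing d='2116-12-21', and get 2116-12-21.
I invoke dial.monthend, yielding 2116-12-31.
I run measurebox.translate passing v='8581', u_from='lb', u_to='kg', — result: 389227612697/100000000.


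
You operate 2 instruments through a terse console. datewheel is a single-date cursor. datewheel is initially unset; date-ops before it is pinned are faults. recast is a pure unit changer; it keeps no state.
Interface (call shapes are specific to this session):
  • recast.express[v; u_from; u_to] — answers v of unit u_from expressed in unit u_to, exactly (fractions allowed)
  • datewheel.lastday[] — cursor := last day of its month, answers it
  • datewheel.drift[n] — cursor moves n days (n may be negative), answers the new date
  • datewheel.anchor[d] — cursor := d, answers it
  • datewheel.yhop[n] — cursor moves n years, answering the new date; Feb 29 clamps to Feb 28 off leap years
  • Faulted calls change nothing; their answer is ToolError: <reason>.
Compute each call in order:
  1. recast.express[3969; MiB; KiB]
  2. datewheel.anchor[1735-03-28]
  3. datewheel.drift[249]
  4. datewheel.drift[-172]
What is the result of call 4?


Answer: 1735-06-13

Derivation:
I run express using v=3969, u_from=MiB, u_to=KiB, and observe 4064256.
Calling anchor using d=1735-03-28: 1735-03-28.
I call drift using n=249, giving 1735-12-02.
Now I run drift using n=-172, and observe 1735-06-13.


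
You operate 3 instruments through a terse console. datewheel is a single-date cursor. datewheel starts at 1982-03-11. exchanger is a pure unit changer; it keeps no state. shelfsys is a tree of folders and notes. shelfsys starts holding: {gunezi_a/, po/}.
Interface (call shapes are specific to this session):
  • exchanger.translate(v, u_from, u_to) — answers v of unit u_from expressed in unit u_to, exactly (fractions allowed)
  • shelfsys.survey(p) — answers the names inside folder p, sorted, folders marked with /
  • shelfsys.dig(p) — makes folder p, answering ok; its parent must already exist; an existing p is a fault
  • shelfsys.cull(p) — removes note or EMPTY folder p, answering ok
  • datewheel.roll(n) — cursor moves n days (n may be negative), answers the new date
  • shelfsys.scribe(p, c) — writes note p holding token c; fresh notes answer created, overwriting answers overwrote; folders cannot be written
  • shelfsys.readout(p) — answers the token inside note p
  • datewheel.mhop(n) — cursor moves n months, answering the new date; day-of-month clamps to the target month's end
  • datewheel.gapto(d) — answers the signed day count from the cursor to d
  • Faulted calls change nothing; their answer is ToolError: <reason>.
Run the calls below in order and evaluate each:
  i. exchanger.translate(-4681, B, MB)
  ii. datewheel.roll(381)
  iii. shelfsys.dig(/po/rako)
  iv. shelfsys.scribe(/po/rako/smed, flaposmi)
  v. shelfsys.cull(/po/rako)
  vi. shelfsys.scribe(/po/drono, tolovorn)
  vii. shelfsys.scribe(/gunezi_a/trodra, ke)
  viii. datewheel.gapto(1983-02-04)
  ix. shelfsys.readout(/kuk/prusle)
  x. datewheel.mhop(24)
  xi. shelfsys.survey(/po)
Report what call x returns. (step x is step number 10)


# exchanger.translate(v: -4681, u_from: B, u_to: MB) -> -4681/1000000
# datewheel.roll(n: 381) -> 1983-03-27
# shelfsys.dig(p: /po/rako) -> ok
# shelfsys.scribe(p: /po/rako/smed, c: flaposmi) -> created
# shelfsys.cull(p: /po/rako) -> ToolError: not empty
# shelfsys.scribe(p: /po/drono, c: tolovorn) -> created
# shelfsys.scribe(p: /gunezi_a/trodra, c: ke) -> created
# datewheel.gapto(d: 1983-02-04) -> -51
# shelfsys.readout(p: /kuk/prusle) -> ToolError: not found
# datewheel.mhop(n: 24) -> 1985-03-27
# shelfsys.survey(p: /po) -> [drono, rako/]

Answer: 1985-03-27


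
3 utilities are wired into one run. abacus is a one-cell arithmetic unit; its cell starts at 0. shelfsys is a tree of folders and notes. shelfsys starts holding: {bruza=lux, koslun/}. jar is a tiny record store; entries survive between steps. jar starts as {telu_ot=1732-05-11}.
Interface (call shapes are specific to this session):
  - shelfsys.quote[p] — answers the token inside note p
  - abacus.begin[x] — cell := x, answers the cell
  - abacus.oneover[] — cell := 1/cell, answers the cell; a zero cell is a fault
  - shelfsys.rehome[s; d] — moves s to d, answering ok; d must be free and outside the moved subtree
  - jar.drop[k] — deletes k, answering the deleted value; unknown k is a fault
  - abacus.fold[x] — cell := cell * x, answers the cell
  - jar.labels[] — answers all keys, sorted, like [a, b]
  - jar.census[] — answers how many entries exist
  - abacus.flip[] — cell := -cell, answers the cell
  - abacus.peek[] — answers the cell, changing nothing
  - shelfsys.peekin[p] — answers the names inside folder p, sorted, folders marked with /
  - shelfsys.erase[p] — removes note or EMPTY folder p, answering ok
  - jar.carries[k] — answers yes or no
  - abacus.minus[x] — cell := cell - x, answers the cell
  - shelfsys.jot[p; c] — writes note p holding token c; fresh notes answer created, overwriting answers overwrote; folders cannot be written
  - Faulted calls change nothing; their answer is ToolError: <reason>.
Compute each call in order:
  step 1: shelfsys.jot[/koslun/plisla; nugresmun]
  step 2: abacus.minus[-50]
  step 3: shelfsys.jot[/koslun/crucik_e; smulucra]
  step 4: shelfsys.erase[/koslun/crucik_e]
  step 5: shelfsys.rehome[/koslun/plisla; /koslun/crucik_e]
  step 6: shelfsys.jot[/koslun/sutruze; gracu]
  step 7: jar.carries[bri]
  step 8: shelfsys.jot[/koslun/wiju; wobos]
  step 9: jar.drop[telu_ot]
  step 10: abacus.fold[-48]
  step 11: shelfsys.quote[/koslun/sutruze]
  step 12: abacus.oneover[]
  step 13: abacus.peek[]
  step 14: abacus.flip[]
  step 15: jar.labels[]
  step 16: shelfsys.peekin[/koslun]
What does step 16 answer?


Do: shelfsys.jot[p='/koslun/plisla'; c='nugresmun']
See: created
Do: abacus.minus[x='-50']
See: 50
Do: shelfsys.jot[p='/koslun/crucik_e'; c='smulucra']
See: created
Do: shelfsys.erase[p='/koslun/crucik_e']
See: ok
Do: shelfsys.rehome[s='/koslun/plisla'; d='/koslun/crucik_e']
See: ok
Do: shelfsys.jot[p='/koslun/sutruze'; c='gracu']
See: created
Do: jar.carries[k='bri']
See: no
Do: shelfsys.jot[p='/koslun/wiju'; c='wobos']
See: created
Do: jar.drop[k='telu_ot']
See: 1732-05-11
Do: abacus.fold[x='-48']
See: -2400
Do: shelfsys.quote[p='/koslun/sutruze']
See: gracu
Do: abacus.oneover[]
See: -1/2400
Do: abacus.peek[]
See: -1/2400
Do: abacus.flip[]
See: 1/2400
Do: jar.labels[]
See: []
Do: shelfsys.peekin[p='/koslun']
See: [crucik_e, sutruze, wiju]

Answer: [crucik_e, sutruze, wiju]


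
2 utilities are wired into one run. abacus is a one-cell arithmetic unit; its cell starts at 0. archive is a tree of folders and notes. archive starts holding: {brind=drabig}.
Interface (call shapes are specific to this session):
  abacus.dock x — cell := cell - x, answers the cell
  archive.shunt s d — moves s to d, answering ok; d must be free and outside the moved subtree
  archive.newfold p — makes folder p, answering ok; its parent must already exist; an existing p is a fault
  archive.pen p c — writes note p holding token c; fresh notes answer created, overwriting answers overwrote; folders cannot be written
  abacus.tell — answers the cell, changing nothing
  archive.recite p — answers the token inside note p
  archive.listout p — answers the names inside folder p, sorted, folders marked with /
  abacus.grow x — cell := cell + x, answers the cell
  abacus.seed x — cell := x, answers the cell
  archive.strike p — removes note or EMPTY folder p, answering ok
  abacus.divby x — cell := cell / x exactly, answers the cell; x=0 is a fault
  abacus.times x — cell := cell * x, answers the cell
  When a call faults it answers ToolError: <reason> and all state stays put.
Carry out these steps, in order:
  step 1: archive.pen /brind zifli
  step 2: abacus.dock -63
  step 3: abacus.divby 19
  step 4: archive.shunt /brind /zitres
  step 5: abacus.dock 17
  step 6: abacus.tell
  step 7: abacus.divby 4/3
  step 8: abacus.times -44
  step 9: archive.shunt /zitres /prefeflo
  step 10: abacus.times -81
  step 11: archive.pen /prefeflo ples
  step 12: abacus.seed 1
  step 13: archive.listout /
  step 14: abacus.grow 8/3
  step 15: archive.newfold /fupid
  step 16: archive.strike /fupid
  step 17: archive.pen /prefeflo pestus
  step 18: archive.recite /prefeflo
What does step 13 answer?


Answer: [prefeflo]

Derivation:
;; archive.pen(/brind, zifli) -> overwrote
;; abacus.dock(-63) -> 63
;; abacus.divby(19) -> 63/19
;; archive.shunt(/brind, /zitres) -> ok
;; abacus.dock(17) -> -260/19
;; abacus.tell() -> -260/19
;; abacus.divby(4/3) -> -195/19
;; abacus.times(-44) -> 8580/19
;; archive.shunt(/zitres, /prefeflo) -> ok
;; abacus.times(-81) -> -694980/19
;; archive.pen(/prefeflo, ples) -> overwrote
;; abacus.seed(1) -> 1
;; archive.listout(/) -> [prefeflo]
;; abacus.grow(8/3) -> 11/3
;; archive.newfold(/fupid) -> ok
;; archive.strike(/fupid) -> ok
;; archive.pen(/prefeflo, pestus) -> overwrote
;; archive.recite(/prefeflo) -> pestus


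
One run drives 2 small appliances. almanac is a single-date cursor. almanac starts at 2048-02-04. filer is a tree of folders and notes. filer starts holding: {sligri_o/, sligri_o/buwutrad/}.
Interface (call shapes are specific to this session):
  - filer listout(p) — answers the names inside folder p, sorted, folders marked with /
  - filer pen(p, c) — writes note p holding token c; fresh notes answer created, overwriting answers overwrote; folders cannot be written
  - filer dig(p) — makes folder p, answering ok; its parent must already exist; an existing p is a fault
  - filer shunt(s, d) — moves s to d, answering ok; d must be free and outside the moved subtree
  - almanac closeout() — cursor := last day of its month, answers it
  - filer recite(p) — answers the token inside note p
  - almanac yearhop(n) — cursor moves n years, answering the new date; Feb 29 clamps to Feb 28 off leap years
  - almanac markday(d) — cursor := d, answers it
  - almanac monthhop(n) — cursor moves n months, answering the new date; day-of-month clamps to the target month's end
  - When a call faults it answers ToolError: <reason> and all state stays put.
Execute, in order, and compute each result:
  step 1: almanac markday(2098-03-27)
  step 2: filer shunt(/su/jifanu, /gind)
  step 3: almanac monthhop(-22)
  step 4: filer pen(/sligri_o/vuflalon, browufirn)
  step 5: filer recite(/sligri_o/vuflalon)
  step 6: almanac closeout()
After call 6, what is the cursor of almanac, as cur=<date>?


Answer: cur=2096-05-31

Derivation:
% almanac markday d: 2098-03-27
:: 2098-03-27
% filer shunt s: /su/jifanu d: /gind
:: ToolError: not found
% almanac monthhop n: -22
:: 2096-05-27
% filer pen p: /sligri_o/vuflalon c: browufirn
:: created
% filer recite p: /sligri_o/vuflalon
:: browufirn
% almanac closeout
:: 2096-05-31


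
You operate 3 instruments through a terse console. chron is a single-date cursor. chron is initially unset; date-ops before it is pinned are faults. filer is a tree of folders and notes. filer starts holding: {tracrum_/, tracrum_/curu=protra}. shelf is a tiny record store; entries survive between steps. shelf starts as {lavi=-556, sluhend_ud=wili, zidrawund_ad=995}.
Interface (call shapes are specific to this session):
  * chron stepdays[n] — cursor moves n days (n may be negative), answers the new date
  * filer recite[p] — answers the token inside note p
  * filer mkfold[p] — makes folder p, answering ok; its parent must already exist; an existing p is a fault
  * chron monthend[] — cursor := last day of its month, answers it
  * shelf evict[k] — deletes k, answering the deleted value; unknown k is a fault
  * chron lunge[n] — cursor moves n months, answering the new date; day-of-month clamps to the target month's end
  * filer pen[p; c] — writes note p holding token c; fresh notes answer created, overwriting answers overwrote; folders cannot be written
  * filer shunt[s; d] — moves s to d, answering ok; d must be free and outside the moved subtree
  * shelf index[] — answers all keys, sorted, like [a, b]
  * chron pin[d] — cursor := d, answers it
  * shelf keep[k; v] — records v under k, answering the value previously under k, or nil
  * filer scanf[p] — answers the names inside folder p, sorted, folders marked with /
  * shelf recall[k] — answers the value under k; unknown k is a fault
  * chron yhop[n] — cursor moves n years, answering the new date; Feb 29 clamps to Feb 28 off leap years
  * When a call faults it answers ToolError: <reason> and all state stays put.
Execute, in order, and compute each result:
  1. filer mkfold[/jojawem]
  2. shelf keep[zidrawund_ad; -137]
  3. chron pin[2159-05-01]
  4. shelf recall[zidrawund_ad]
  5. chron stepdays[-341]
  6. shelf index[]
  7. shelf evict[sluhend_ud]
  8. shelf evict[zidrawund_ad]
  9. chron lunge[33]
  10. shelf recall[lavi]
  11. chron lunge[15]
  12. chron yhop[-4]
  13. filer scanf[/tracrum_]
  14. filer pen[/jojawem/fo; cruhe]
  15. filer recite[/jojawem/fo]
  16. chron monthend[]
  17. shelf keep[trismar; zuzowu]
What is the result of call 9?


! filer mkfold(p=/jojawem) => ok
! shelf keep(k=zidrawund_ad, v=-137) => 995
! chron pin(d=2159-05-01) => 2159-05-01
! shelf recall(k=zidrawund_ad) => -137
! chron stepdays(n=-341) => 2158-05-25
! shelf index() => [lavi, sluhend_ud, zidrawund_ad]
! shelf evict(k=sluhend_ud) => wili
! shelf evict(k=zidrawund_ad) => -137
! chron lunge(n=33) => 2161-02-25
! shelf recall(k=lavi) => -556
! chron lunge(n=15) => 2162-05-25
! chron yhop(n=-4) => 2158-05-25
! filer scanf(p=/tracrum_) => [curu]
! filer pen(p=/jojawem/fo, c=cruhe) => created
! filer recite(p=/jojawem/fo) => cruhe
! chron monthend() => 2158-05-31
! shelf keep(k=trismar, v=zuzowu) => nil

Answer: 2161-02-25


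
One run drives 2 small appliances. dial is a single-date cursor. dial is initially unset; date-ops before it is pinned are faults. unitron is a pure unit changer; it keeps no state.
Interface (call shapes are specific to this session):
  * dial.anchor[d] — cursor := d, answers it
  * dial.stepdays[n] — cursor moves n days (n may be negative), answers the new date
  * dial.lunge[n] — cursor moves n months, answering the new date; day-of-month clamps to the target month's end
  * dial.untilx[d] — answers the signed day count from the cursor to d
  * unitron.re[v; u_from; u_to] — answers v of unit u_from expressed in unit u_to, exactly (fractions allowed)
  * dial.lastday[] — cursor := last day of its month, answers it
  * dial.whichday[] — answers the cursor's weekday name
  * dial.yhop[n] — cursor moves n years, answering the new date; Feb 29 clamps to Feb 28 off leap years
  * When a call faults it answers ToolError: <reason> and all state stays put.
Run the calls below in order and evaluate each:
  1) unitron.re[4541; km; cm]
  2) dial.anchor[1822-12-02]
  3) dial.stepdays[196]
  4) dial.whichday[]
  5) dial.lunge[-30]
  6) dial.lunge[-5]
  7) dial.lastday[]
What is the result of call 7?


Answer: 1820-07-31

Derivation:
CALL re[v=4541; u_from=km; u_to=cm]
RET  454100000
CALL anchor[d=1822-12-02]
RET  1822-12-02
CALL stepdays[n=196]
RET  1823-06-16
CALL whichday[]
RET  Monday
CALL lunge[n=-30]
RET  1820-12-16
CALL lunge[n=-5]
RET  1820-07-16
CALL lastday[]
RET  1820-07-31


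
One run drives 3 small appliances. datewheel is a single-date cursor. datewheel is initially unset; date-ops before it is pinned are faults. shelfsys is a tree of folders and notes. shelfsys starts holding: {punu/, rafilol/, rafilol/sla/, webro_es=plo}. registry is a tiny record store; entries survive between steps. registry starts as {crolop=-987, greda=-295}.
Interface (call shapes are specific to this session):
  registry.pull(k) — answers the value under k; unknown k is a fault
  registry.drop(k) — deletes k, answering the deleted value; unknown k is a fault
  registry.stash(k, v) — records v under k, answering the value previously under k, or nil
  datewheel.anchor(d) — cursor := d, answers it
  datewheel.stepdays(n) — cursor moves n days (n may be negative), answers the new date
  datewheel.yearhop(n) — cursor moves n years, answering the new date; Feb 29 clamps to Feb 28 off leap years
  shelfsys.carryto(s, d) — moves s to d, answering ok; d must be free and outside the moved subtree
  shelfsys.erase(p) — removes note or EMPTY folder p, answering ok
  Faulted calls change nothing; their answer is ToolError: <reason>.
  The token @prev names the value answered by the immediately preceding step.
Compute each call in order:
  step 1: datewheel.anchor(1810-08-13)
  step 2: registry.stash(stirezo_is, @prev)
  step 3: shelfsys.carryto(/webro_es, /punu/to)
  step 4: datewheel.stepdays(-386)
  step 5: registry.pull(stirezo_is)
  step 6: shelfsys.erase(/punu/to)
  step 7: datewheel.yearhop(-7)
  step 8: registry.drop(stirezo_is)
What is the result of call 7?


I call datewheel.anchor on d=1810-08-13, → 1810-08-13.
Invoking registry.stash on k=stirezo_is, v=@prev, which returns nil.
Now I run shelfsys.carryto on s=/webro_es, d=/punu/to, → ok.
I run datewheel.stepdays on n=-386, → 1809-07-23.
Invoking registry.pull on k=stirezo_is, and see 1810-08-13.
Calling shelfsys.erase on p=/punu/to, yielding ok.
I invoke datewheel.yearhop on n=-7, giving 1802-07-23.
I invoke registry.drop on k=stirezo_is, and get 1810-08-13.

Answer: 1802-07-23


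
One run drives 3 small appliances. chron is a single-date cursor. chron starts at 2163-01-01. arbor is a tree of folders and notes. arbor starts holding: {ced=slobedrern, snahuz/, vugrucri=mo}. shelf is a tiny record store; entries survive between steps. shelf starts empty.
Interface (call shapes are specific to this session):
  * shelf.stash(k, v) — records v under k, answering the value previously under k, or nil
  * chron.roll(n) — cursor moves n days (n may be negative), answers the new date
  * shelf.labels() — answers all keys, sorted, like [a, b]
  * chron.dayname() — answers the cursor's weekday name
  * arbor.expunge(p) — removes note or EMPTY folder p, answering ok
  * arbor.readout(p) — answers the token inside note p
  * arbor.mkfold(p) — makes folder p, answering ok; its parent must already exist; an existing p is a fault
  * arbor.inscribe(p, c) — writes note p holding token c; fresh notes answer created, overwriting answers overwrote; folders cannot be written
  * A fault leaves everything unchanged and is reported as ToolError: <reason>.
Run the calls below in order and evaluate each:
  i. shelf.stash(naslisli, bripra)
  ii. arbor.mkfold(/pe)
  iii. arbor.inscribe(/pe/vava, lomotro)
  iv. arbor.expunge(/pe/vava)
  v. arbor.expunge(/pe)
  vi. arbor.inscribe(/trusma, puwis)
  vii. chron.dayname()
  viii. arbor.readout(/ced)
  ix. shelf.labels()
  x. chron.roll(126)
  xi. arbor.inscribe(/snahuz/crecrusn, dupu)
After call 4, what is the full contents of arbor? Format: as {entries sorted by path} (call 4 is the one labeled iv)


~$ shelf.stash k→naslisli v→bripra
:: nil
~$ arbor.mkfold p→/pe
:: ok
~$ arbor.inscribe p→/pe/vava c→lomotro
:: created
~$ arbor.expunge p→/pe/vava
:: ok
~$ arbor.expunge p→/pe
:: ok
~$ arbor.inscribe p→/trusma c→puwis
:: created
~$ chron.dayname
:: Saturday
~$ arbor.readout p→/ced
:: slobedrern
~$ shelf.labels
:: [naslisli]
~$ chron.roll n→126
:: 2163-05-07
~$ arbor.inscribe p→/snahuz/crecrusn c→dupu
:: created

Answer: {ced=slobedrern, pe/, snahuz/, vugrucri=mo}


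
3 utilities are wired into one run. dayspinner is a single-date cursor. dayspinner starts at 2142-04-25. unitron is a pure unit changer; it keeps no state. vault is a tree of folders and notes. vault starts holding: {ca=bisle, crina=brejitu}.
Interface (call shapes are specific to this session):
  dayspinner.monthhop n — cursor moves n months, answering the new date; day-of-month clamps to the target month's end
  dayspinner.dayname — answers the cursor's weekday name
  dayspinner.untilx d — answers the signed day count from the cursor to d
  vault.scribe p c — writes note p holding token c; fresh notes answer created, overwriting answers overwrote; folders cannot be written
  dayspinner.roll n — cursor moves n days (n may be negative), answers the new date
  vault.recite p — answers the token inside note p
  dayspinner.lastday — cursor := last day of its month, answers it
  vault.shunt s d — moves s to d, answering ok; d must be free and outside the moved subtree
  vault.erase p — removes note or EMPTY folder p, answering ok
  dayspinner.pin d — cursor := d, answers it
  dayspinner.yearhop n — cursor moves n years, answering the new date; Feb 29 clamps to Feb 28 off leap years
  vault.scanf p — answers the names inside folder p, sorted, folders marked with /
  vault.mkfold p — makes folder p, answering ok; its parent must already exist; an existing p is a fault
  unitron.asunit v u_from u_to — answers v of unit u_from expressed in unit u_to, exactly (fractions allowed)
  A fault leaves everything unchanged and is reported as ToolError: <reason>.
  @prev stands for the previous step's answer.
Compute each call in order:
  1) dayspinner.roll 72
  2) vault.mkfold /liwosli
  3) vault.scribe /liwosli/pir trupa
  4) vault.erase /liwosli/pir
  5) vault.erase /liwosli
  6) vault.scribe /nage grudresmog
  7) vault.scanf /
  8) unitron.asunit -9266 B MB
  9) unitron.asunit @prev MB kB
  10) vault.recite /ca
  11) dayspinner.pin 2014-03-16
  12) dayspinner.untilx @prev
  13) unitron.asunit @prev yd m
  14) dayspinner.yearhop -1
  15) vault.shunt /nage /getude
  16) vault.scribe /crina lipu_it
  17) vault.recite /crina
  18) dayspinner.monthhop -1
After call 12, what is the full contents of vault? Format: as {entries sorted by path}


Answer: {ca=bisle, crina=brejitu, nage=grudresmog}

Derivation:
! 1. dayspinner.roll(72) == 2142-07-06
! 2. vault.mkfold(/liwosli) == ok
! 3. vault.scribe(/liwosli/pir, trupa) == created
! 4. vault.erase(/liwosli/pir) == ok
! 5. vault.erase(/liwosli) == ok
! 6. vault.scribe(/nage, grudresmog) == created
! 7. vault.scanf(/) == [ca, crina, nage]
! 8. unitron.asunit(-9266, B, MB) == -4633/500000
! 9. unitron.asunit(@prev, MB, kB) == -4633/500
! 10. vault.recite(/ca) == bisle
! 11. dayspinner.pin(2014-03-16) == 2014-03-16
! 12. dayspinner.untilx(@prev) == 0
! 13. unitron.asunit(@prev, yd, m) == 0
! 14. dayspinner.yearhop(-1) == 2013-03-16
! 15. vault.shunt(/nage, /getude) == ok
! 16. vault.scribe(/crina, lipu_it) == overwrote
! 17. vault.recite(/crina) == lipu_it
! 18. dayspinner.monthhop(-1) == 2013-02-16
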